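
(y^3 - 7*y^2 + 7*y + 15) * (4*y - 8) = 4*y^4 - 36*y^3 + 84*y^2 + 4*y - 120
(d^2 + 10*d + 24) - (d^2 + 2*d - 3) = 8*d + 27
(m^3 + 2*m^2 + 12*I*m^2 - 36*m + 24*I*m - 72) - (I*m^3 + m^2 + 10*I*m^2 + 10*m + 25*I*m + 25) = m^3 - I*m^3 + m^2 + 2*I*m^2 - 46*m - I*m - 97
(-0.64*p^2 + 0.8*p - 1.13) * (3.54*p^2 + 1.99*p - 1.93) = -2.2656*p^4 + 1.5584*p^3 - 1.173*p^2 - 3.7927*p + 2.1809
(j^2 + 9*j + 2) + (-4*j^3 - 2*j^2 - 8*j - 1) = -4*j^3 - j^2 + j + 1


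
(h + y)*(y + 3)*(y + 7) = h*y^2 + 10*h*y + 21*h + y^3 + 10*y^2 + 21*y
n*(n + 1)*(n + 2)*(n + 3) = n^4 + 6*n^3 + 11*n^2 + 6*n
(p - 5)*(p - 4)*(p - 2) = p^3 - 11*p^2 + 38*p - 40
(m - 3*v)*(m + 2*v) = m^2 - m*v - 6*v^2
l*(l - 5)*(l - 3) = l^3 - 8*l^2 + 15*l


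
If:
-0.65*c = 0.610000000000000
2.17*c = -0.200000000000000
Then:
No Solution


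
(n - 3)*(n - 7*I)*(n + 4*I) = n^3 - 3*n^2 - 3*I*n^2 + 28*n + 9*I*n - 84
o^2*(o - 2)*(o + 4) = o^4 + 2*o^3 - 8*o^2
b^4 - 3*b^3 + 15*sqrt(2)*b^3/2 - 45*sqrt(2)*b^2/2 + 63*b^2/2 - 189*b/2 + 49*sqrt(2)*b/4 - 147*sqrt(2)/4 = (b - 3)*(b + sqrt(2)/2)*(b + 7*sqrt(2)/2)^2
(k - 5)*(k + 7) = k^2 + 2*k - 35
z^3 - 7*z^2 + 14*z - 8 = (z - 4)*(z - 2)*(z - 1)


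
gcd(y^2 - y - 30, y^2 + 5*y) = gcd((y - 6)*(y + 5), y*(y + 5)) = y + 5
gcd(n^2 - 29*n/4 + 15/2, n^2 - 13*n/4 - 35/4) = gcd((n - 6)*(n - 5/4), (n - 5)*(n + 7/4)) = 1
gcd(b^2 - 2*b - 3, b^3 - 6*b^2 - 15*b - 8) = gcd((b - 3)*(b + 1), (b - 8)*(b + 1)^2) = b + 1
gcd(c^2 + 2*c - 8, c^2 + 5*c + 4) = c + 4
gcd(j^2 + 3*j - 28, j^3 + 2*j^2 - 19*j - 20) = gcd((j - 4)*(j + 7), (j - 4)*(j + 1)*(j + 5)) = j - 4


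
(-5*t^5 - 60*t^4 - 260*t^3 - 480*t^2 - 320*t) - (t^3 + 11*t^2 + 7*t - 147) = -5*t^5 - 60*t^4 - 261*t^3 - 491*t^2 - 327*t + 147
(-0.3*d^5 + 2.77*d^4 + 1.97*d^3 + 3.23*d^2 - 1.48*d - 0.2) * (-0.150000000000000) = 0.045*d^5 - 0.4155*d^4 - 0.2955*d^3 - 0.4845*d^2 + 0.222*d + 0.03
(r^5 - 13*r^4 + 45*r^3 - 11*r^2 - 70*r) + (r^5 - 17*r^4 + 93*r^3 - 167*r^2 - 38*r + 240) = 2*r^5 - 30*r^4 + 138*r^3 - 178*r^2 - 108*r + 240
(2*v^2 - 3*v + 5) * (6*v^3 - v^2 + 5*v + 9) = 12*v^5 - 20*v^4 + 43*v^3 - 2*v^2 - 2*v + 45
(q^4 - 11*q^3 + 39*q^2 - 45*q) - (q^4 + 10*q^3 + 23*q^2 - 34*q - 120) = -21*q^3 + 16*q^2 - 11*q + 120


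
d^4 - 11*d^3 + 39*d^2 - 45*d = d*(d - 5)*(d - 3)^2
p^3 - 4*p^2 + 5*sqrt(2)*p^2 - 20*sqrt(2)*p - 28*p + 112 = (p - 4)*(p - 2*sqrt(2))*(p + 7*sqrt(2))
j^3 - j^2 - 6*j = j*(j - 3)*(j + 2)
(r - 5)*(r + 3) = r^2 - 2*r - 15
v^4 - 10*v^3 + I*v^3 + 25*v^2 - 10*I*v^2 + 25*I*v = v*(v - 5)^2*(v + I)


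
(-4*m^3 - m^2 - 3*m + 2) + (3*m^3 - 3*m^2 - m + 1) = -m^3 - 4*m^2 - 4*m + 3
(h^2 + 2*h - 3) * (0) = 0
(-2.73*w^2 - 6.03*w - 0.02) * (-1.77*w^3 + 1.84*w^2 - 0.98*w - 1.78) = 4.8321*w^5 + 5.6499*w^4 - 8.3844*w^3 + 10.732*w^2 + 10.753*w + 0.0356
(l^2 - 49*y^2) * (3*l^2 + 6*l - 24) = 3*l^4 + 6*l^3 - 147*l^2*y^2 - 24*l^2 - 294*l*y^2 + 1176*y^2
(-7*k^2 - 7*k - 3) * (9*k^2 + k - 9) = -63*k^4 - 70*k^3 + 29*k^2 + 60*k + 27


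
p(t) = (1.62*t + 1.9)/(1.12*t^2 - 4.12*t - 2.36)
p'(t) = (4.12 - 2.24*t)*(1.62*t + 1.9)/(1.12*t^2 - 4.12*t - 2.36)^2 + 1.62/(1.12*t^2 - 4.12*t - 2.36)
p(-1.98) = -0.13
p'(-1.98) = 0.05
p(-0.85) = 0.27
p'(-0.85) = 1.66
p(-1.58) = -0.09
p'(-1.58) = 0.13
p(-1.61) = -0.10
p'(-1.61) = 0.12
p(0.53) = -0.65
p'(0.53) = 0.07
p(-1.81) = -0.12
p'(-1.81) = 0.08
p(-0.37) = -1.91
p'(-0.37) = 11.45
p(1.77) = -0.78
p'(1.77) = -0.24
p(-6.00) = -0.12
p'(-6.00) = -0.01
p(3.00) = -1.46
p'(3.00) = -1.17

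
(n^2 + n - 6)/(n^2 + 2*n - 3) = (n - 2)/(n - 1)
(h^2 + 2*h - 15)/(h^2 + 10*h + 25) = (h - 3)/(h + 5)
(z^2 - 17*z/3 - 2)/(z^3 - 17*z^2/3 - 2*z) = 1/z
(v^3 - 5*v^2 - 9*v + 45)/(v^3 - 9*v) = (v - 5)/v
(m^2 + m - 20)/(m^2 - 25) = (m - 4)/(m - 5)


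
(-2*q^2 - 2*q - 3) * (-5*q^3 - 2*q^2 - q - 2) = 10*q^5 + 14*q^4 + 21*q^3 + 12*q^2 + 7*q + 6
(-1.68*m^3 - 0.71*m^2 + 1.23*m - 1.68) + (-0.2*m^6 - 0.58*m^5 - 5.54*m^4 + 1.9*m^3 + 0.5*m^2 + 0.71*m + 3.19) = -0.2*m^6 - 0.58*m^5 - 5.54*m^4 + 0.22*m^3 - 0.21*m^2 + 1.94*m + 1.51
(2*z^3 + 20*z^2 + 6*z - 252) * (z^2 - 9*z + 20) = 2*z^5 + 2*z^4 - 134*z^3 + 94*z^2 + 2388*z - 5040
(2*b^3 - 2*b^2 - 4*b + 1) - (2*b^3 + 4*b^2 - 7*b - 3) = -6*b^2 + 3*b + 4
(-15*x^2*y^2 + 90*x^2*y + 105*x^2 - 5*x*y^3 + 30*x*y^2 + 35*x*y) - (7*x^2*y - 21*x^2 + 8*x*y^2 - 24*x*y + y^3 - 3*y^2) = -15*x^2*y^2 + 83*x^2*y + 126*x^2 - 5*x*y^3 + 22*x*y^2 + 59*x*y - y^3 + 3*y^2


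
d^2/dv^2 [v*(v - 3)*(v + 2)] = 6*v - 2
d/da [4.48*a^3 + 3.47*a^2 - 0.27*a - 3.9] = 13.44*a^2 + 6.94*a - 0.27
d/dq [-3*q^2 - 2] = -6*q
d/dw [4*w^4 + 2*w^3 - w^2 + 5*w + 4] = 16*w^3 + 6*w^2 - 2*w + 5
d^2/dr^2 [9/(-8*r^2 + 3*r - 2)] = 18*(64*r^2 - 24*r - (16*r - 3)^2 + 16)/(8*r^2 - 3*r + 2)^3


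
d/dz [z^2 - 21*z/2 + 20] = 2*z - 21/2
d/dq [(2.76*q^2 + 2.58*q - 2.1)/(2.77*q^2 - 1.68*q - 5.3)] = (-11.7834*q^2 - 17.622*q - 17.202)/(7.6729*q^4 - 9.3072*q^3 - 26.5396*q^2 + 17.808*q + 28.09)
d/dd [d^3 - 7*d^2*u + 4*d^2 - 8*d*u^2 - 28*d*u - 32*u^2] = 3*d^2 - 14*d*u + 8*d - 8*u^2 - 28*u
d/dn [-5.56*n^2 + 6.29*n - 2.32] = 6.29 - 11.12*n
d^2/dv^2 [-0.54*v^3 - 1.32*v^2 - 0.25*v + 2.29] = -3.24*v - 2.64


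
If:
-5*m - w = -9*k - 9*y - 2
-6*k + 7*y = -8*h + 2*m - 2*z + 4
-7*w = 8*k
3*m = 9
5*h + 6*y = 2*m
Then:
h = 852*z/967 - 2286/967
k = 630*z/967 - 1309/967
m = 3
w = 1496/967 - 720*z/967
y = 2872/967 - 710*z/967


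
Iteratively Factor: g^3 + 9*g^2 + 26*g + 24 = (g + 2)*(g^2 + 7*g + 12) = (g + 2)*(g + 3)*(g + 4)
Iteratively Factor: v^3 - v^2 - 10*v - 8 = (v + 1)*(v^2 - 2*v - 8) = (v + 1)*(v + 2)*(v - 4)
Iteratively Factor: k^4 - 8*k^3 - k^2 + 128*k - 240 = (k + 4)*(k^3 - 12*k^2 + 47*k - 60) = (k - 3)*(k + 4)*(k^2 - 9*k + 20) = (k - 5)*(k - 3)*(k + 4)*(k - 4)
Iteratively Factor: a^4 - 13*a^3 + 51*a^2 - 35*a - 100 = (a + 1)*(a^3 - 14*a^2 + 65*a - 100) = (a - 4)*(a + 1)*(a^2 - 10*a + 25) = (a - 5)*(a - 4)*(a + 1)*(a - 5)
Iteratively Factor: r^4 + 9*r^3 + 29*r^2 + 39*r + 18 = (r + 3)*(r^3 + 6*r^2 + 11*r + 6) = (r + 3)^2*(r^2 + 3*r + 2) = (r + 2)*(r + 3)^2*(r + 1)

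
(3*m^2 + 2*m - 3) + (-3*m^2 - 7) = 2*m - 10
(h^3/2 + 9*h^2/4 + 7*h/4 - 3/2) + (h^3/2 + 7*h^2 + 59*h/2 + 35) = h^3 + 37*h^2/4 + 125*h/4 + 67/2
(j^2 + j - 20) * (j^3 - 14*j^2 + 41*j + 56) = j^5 - 13*j^4 + 7*j^3 + 377*j^2 - 764*j - 1120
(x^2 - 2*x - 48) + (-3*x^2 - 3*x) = -2*x^2 - 5*x - 48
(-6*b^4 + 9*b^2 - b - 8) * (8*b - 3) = -48*b^5 + 18*b^4 + 72*b^3 - 35*b^2 - 61*b + 24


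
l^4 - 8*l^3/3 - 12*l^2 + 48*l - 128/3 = (l - 8/3)*(l - 2)^2*(l + 4)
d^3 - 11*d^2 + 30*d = d*(d - 6)*(d - 5)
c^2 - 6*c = c*(c - 6)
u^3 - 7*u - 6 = (u - 3)*(u + 1)*(u + 2)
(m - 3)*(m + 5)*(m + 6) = m^3 + 8*m^2 - 3*m - 90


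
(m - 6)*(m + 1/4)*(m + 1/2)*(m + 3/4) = m^4 - 9*m^3/2 - 133*m^2/16 - 129*m/32 - 9/16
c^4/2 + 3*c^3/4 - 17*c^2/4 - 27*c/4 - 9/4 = (c/2 + 1/2)*(c - 3)*(c + 1/2)*(c + 3)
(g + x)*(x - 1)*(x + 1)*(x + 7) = g*x^3 + 7*g*x^2 - g*x - 7*g + x^4 + 7*x^3 - x^2 - 7*x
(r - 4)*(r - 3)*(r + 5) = r^3 - 2*r^2 - 23*r + 60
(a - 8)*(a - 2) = a^2 - 10*a + 16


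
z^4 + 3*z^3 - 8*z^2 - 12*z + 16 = (z - 2)*(z - 1)*(z + 2)*(z + 4)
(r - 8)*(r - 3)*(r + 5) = r^3 - 6*r^2 - 31*r + 120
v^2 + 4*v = v*(v + 4)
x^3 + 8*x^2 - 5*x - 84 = (x - 3)*(x + 4)*(x + 7)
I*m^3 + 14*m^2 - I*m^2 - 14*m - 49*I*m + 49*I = (m - 7*I)^2*(I*m - I)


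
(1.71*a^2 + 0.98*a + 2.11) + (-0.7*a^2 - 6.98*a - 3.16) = 1.01*a^2 - 6.0*a - 1.05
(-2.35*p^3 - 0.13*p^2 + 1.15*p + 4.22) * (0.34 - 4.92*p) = 11.562*p^4 - 0.1594*p^3 - 5.7022*p^2 - 20.3714*p + 1.4348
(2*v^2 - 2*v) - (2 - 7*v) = 2*v^2 + 5*v - 2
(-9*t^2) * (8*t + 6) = -72*t^3 - 54*t^2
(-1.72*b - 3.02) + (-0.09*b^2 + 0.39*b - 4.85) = -0.09*b^2 - 1.33*b - 7.87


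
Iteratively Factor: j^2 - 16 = (j + 4)*(j - 4)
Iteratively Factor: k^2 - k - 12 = (k + 3)*(k - 4)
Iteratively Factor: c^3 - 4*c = (c)*(c^2 - 4) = c*(c + 2)*(c - 2)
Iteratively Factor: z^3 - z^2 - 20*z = (z - 5)*(z^2 + 4*z) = z*(z - 5)*(z + 4)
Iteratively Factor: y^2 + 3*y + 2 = (y + 1)*(y + 2)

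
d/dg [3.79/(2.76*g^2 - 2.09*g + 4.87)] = (7.9211 - 20.9208*g)/(2.76*g^2 - 2.09*g + 4.87)^2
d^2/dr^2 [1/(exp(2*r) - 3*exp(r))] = ((3 - 4*exp(r))*(exp(r) - 3) + 2*(2*exp(r) - 3)^2)*exp(-r)/(exp(r) - 3)^3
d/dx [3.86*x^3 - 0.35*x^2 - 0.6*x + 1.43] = 11.58*x^2 - 0.7*x - 0.6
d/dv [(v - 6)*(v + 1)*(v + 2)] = 3*v^2 - 6*v - 16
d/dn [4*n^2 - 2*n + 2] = 8*n - 2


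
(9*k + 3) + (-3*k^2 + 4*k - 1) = -3*k^2 + 13*k + 2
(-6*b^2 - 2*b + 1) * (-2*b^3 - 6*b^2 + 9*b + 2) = 12*b^5 + 40*b^4 - 44*b^3 - 36*b^2 + 5*b + 2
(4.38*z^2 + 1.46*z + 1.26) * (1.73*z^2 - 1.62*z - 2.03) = 7.5774*z^4 - 4.5698*z^3 - 9.0768*z^2 - 5.005*z - 2.5578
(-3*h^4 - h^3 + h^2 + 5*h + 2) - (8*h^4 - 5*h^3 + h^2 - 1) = -11*h^4 + 4*h^3 + 5*h + 3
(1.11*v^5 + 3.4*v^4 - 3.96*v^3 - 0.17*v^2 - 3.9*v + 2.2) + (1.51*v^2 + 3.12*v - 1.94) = 1.11*v^5 + 3.4*v^4 - 3.96*v^3 + 1.34*v^2 - 0.78*v + 0.26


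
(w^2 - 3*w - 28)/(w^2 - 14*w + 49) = (w + 4)/(w - 7)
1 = 1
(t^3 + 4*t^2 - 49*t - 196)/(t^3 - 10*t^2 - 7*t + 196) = (t + 7)/(t - 7)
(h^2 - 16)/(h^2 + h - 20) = (h + 4)/(h + 5)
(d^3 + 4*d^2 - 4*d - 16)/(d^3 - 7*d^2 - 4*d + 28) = (d + 4)/(d - 7)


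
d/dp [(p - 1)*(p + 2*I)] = 2*p - 1 + 2*I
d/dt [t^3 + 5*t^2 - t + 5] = 3*t^2 + 10*t - 1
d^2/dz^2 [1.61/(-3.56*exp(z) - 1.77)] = (10.144932 - 20.404496*exp(z))*exp(z)/(3.56*exp(z) + 1.77)^3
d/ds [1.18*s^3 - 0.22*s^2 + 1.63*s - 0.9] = 3.54*s^2 - 0.44*s + 1.63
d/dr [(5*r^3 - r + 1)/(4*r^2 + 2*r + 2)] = (-(4*r + 1)*(5*r^3 - r + 1) + (15*r^2 - 1)*(2*r^2 + r + 1))/(2*(2*r^2 + r + 1)^2)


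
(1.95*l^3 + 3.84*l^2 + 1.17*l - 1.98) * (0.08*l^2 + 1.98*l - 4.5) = 0.156*l^5 + 4.1682*l^4 - 1.0782*l^3 - 15.1218*l^2 - 9.1854*l + 8.91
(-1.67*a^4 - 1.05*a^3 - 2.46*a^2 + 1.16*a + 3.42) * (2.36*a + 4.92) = -3.9412*a^5 - 10.6944*a^4 - 10.9716*a^3 - 9.3656*a^2 + 13.7784*a + 16.8264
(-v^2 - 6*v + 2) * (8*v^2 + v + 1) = -8*v^4 - 49*v^3 + 9*v^2 - 4*v + 2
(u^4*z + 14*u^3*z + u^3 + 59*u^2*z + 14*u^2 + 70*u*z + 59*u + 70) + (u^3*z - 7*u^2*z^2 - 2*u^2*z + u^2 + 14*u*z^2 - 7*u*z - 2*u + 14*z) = u^4*z + 15*u^3*z + u^3 - 7*u^2*z^2 + 57*u^2*z + 15*u^2 + 14*u*z^2 + 63*u*z + 57*u + 14*z + 70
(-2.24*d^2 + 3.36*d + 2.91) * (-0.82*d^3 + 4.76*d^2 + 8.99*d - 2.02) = 1.8368*d^5 - 13.4176*d^4 - 6.5302*d^3 + 48.5828*d^2 + 19.3737*d - 5.8782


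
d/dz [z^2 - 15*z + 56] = 2*z - 15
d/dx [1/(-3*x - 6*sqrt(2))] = 1/(3*(x + 2*sqrt(2))^2)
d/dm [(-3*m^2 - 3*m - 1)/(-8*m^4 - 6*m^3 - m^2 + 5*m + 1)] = 2*(-24*m^5 - 45*m^4 - 34*m^3 - 18*m^2 - 4*m + 1)/(64*m^8 + 96*m^7 + 52*m^6 - 68*m^5 - 75*m^4 - 22*m^3 + 23*m^2 + 10*m + 1)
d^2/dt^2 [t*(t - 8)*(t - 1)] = 6*t - 18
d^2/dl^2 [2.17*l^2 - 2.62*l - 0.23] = 4.34000000000000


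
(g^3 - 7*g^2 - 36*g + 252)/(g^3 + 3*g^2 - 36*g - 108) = (g - 7)/(g + 3)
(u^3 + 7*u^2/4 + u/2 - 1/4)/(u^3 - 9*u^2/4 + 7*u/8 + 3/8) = 2*(4*u^3 + 7*u^2 + 2*u - 1)/(8*u^3 - 18*u^2 + 7*u + 3)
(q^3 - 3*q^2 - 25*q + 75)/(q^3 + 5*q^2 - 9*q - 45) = (q - 5)/(q + 3)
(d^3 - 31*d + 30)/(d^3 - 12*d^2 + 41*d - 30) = (d + 6)/(d - 6)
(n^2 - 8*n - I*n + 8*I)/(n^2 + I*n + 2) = (n - 8)/(n + 2*I)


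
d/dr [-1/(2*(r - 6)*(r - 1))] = (r - 7/2)/((r - 6)^2*(r - 1)^2)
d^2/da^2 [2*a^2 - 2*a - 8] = 4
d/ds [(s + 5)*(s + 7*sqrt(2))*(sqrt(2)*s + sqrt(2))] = 3*sqrt(2)*s^2 + 12*sqrt(2)*s + 28*s + 5*sqrt(2) + 84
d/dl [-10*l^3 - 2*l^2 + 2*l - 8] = -30*l^2 - 4*l + 2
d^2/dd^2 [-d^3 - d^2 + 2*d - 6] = -6*d - 2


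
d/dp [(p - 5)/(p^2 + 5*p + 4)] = (p^2 + 5*p - (p - 5)*(2*p + 5) + 4)/(p^2 + 5*p + 4)^2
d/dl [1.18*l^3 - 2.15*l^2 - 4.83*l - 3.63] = 3.54*l^2 - 4.3*l - 4.83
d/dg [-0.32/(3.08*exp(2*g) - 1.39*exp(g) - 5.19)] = (1.9712*exp(g) - 0.4448)*exp(g)/(-3.08*exp(2*g) + 1.39*exp(g) + 5.19)^2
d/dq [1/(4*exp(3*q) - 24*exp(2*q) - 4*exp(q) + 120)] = (-3*exp(2*q) + 12*exp(q) + 1)*exp(q)/(4*(exp(3*q) - 6*exp(2*q) - exp(q) + 30)^2)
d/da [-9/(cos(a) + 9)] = -9*sin(a)/(cos(a) + 9)^2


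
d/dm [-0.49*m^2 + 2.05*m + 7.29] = 2.05 - 0.98*m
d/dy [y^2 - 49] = 2*y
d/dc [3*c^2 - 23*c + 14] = 6*c - 23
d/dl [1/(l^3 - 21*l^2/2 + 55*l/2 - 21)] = 2*(-6*l^2 + 42*l - 55)/(2*l^3 - 21*l^2 + 55*l - 42)^2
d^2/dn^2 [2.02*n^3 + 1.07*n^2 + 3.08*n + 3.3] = 12.12*n + 2.14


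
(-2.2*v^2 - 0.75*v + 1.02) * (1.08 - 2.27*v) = 4.994*v^3 - 0.6735*v^2 - 3.1254*v + 1.1016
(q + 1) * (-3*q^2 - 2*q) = -3*q^3 - 5*q^2 - 2*q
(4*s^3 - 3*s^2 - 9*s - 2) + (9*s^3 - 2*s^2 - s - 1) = 13*s^3 - 5*s^2 - 10*s - 3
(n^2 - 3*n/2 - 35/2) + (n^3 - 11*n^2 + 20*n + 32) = n^3 - 10*n^2 + 37*n/2 + 29/2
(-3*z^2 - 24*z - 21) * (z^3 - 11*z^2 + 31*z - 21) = -3*z^5 + 9*z^4 + 150*z^3 - 450*z^2 - 147*z + 441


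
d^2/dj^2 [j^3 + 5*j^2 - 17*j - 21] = 6*j + 10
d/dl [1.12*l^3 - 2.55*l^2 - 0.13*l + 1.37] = 3.36*l^2 - 5.1*l - 0.13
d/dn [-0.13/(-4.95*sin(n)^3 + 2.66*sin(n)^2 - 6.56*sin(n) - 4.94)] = (-1.9305*sin(n)^2 + 0.6916*sin(n) - 0.8528)*cos(n)/(4.95*sin(n)^3 - 2.66*sin(n)^2 + 6.56*sin(n) + 4.94)^2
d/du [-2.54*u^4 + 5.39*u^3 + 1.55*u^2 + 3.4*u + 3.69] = -10.16*u^3 + 16.17*u^2 + 3.1*u + 3.4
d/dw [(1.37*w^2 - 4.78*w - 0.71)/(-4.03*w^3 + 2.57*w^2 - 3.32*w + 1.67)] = (5.5211*w^4 - 38.5268*w^3 - 0.8477*w^2 + 8.2252*w - 10.3398)/(16.2409*w^6 - 20.7142*w^5 + 33.3641*w^4 - 30.525*w^3 + 19.6062*w^2 - 11.0888*w + 2.7889)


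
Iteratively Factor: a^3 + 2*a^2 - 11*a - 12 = (a + 4)*(a^2 - 2*a - 3) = (a - 3)*(a + 4)*(a + 1)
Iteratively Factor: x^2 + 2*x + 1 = (x + 1)*(x + 1)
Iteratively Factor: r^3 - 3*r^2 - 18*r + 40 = (r - 2)*(r^2 - r - 20) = (r - 5)*(r - 2)*(r + 4)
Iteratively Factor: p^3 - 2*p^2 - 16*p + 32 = (p - 2)*(p^2 - 16) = (p - 2)*(p + 4)*(p - 4)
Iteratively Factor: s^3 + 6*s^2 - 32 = (s + 4)*(s^2 + 2*s - 8) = (s - 2)*(s + 4)*(s + 4)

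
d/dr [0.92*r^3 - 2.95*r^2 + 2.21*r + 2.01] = 2.76*r^2 - 5.9*r + 2.21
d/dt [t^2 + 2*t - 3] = 2*t + 2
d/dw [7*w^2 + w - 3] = 14*w + 1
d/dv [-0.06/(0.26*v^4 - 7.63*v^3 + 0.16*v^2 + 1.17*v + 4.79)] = (0.0624*v^3 - 1.3734*v^2 + 0.0192*v + 0.0702)/(0.26*v^4 - 7.63*v^3 + 0.16*v^2 + 1.17*v + 4.79)^2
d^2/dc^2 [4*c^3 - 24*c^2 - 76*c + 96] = 24*c - 48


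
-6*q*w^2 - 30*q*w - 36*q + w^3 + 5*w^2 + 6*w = (-6*q + w)*(w + 2)*(w + 3)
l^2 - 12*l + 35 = (l - 7)*(l - 5)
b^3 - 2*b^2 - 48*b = b*(b - 8)*(b + 6)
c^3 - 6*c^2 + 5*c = c*(c - 5)*(c - 1)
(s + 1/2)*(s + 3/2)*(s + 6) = s^3 + 8*s^2 + 51*s/4 + 9/2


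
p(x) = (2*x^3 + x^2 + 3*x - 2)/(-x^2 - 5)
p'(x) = 2*x*(2*x^3 + x^2 + 3*x - 2)/(-x^2 - 5)^2 + (6*x^2 + 2*x + 3)/(-x^2 - 5) = (-2*x^4 - 27*x^2 - 14*x - 15)/(x^4 + 10*x^2 + 25)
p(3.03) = -5.07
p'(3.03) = -2.36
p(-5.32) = 8.73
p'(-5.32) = -2.08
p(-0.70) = 0.78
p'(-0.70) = -0.63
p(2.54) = -3.92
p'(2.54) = -2.35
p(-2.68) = 3.39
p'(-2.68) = -1.85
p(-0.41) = 0.62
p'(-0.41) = -0.52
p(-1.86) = 2.01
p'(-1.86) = -1.49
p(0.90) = -0.51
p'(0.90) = -1.50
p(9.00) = -18.19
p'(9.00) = -2.09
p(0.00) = 0.40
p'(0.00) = -0.60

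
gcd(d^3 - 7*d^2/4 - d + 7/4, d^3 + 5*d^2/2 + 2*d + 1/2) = d + 1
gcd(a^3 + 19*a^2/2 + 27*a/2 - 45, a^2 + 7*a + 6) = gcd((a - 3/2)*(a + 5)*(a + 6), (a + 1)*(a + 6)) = a + 6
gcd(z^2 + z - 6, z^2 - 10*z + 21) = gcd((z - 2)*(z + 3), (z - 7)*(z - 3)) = 1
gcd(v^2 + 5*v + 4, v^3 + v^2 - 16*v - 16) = v^2 + 5*v + 4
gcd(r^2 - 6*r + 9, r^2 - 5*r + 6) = r - 3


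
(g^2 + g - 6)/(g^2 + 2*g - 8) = (g + 3)/(g + 4)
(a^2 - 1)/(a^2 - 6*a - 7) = (a - 1)/(a - 7)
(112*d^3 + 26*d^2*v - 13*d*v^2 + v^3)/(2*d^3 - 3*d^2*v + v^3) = (56*d^2 - 15*d*v + v^2)/(d^2 - 2*d*v + v^2)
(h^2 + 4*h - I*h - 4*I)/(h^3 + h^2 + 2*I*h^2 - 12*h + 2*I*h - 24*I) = (h - I)/(h^2 + h*(-3 + 2*I) - 6*I)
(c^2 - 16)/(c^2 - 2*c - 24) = (c - 4)/(c - 6)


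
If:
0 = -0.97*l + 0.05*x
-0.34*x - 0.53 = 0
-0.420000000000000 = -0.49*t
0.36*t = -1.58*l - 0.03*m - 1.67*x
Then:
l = -0.08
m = 80.72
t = 0.86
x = -1.56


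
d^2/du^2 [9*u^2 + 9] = 18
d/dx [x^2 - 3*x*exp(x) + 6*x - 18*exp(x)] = -3*x*exp(x) + 2*x - 21*exp(x) + 6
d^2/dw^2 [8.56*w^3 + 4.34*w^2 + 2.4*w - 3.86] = 51.36*w + 8.68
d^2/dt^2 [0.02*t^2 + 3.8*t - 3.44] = 0.0400000000000000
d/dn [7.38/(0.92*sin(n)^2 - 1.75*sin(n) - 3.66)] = (12.915 - 13.5792*sin(n))*cos(n)/(-0.92*sin(n)^2 + 1.75*sin(n) + 3.66)^2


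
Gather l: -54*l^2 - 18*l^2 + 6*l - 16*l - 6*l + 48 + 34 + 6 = -72*l^2 - 16*l + 88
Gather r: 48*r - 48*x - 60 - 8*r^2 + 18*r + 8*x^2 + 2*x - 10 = -8*r^2 + 66*r + 8*x^2 - 46*x - 70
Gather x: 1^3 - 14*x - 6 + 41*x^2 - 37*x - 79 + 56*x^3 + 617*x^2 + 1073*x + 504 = 56*x^3 + 658*x^2 + 1022*x + 420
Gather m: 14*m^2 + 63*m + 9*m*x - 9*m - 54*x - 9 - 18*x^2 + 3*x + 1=14*m^2 + m*(9*x + 54) - 18*x^2 - 51*x - 8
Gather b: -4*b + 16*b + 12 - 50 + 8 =12*b - 30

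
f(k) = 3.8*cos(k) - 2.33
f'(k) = -3.8*sin(k)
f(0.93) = -0.06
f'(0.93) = -3.05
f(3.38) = -6.02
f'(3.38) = 0.90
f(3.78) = -5.38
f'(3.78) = 2.26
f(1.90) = -3.56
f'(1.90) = -3.60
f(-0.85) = 0.18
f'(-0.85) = 2.85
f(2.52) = -5.42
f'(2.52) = -2.21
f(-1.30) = -1.31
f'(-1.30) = 3.66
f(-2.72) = -5.80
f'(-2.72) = 1.56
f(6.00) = 1.32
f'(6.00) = 1.06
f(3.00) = -6.09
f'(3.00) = -0.54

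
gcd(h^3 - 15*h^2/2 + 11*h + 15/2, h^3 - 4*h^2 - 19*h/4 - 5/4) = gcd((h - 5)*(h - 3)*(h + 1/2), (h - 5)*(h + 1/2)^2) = h^2 - 9*h/2 - 5/2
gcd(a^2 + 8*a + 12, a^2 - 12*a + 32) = 1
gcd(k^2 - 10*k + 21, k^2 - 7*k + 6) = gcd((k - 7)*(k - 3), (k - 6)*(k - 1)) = 1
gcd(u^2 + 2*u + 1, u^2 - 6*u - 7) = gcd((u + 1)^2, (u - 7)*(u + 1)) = u + 1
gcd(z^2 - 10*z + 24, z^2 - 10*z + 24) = z^2 - 10*z + 24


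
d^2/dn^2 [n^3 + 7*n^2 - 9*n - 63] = 6*n + 14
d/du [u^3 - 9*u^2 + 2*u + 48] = 3*u^2 - 18*u + 2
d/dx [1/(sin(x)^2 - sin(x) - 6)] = (1 - 2*sin(x))*cos(x)/(sin(x) + cos(x)^2 + 5)^2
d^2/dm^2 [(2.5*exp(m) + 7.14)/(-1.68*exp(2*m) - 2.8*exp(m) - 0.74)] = (-7.056*exp(4*m) - 68.847744*exp(3*m) - 82.11168*exp(2*m) - 15.291808*exp(m) + 13.42508)*exp(m)/(4.741632*exp(6*m) + 23.70816*exp(5*m) + 45.779328*exp(4*m) + 42.83776*exp(3*m) + 20.164704*exp(2*m) + 4.59984*exp(m) + 0.405224)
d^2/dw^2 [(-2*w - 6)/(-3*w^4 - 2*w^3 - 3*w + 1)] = 12*(3*(w + 3)*(4*w^3 + 2*w^2 + 1)^2 - (4*w^3 + 2*w^2 + 2*w*(w + 3)*(3*w + 1) + 1)*(3*w^4 + 2*w^3 + 3*w - 1))/(3*w^4 + 2*w^3 + 3*w - 1)^3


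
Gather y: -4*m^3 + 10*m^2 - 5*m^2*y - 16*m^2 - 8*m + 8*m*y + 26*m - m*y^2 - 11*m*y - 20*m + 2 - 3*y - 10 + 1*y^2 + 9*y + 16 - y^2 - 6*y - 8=-4*m^3 - 6*m^2 - m*y^2 - 2*m + y*(-5*m^2 - 3*m)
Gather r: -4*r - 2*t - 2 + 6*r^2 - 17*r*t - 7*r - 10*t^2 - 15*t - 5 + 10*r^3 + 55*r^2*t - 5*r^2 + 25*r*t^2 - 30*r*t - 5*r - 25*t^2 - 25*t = 10*r^3 + r^2*(55*t + 1) + r*(25*t^2 - 47*t - 16) - 35*t^2 - 42*t - 7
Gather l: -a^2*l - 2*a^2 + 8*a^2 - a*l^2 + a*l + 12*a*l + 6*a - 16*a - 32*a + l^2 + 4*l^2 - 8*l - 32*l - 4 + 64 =6*a^2 - 42*a + l^2*(5 - a) + l*(-a^2 + 13*a - 40) + 60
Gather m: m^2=m^2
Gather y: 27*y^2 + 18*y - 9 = 27*y^2 + 18*y - 9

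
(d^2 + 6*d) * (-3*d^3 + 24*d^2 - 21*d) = -3*d^5 + 6*d^4 + 123*d^3 - 126*d^2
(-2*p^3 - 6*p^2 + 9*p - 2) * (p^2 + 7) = -2*p^5 - 6*p^4 - 5*p^3 - 44*p^2 + 63*p - 14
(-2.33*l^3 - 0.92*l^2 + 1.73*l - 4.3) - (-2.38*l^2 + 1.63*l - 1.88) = -2.33*l^3 + 1.46*l^2 + 0.1*l - 2.42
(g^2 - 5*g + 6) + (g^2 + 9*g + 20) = 2*g^2 + 4*g + 26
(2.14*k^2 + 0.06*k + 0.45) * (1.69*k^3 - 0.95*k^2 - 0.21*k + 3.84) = 3.6166*k^5 - 1.9316*k^4 + 0.2541*k^3 + 7.7775*k^2 + 0.1359*k + 1.728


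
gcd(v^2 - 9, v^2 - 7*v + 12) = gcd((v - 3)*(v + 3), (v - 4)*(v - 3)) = v - 3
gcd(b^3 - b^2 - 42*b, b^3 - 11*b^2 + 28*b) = b^2 - 7*b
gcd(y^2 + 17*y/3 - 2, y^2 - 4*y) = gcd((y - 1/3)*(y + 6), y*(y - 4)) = 1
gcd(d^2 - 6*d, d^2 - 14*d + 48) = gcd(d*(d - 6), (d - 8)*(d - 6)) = d - 6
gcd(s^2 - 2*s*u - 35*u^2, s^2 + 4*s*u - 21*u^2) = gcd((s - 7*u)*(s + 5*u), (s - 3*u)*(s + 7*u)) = 1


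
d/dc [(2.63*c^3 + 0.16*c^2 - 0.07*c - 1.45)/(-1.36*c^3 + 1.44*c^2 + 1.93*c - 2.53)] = (4.0048*c^4 + 9.9614*c^3 - 25.4681*c^2 + 3.3664*c + 2.9756)/(1.8496*c^6 - 3.9168*c^5 - 3.176*c^4 + 12.44*c^3 - 3.5615*c^2 - 9.7658*c + 6.4009)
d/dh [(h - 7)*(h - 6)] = 2*h - 13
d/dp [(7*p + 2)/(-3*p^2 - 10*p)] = (21*p^2 + 12*p + 20)/(p^2*(9*p^2 + 60*p + 100))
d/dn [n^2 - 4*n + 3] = 2*n - 4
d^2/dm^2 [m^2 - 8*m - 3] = 2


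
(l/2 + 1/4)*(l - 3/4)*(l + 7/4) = l^3/2 + 3*l^2/4 - 13*l/32 - 21/64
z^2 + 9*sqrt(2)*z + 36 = (z + 3*sqrt(2))*(z + 6*sqrt(2))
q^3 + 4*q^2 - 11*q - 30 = (q - 3)*(q + 2)*(q + 5)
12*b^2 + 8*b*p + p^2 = (2*b + p)*(6*b + p)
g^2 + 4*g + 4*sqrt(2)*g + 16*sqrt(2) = (g + 4)*(g + 4*sqrt(2))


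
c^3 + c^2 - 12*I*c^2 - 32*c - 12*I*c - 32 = (c + 1)*(c - 8*I)*(c - 4*I)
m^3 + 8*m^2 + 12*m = m*(m + 2)*(m + 6)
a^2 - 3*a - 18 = (a - 6)*(a + 3)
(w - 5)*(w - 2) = w^2 - 7*w + 10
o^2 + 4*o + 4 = (o + 2)^2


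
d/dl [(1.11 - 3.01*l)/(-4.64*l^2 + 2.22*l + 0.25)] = (-13.9664*l^2 + 10.3008*l - 3.2167)/(21.5296*l^4 - 20.6016*l^3 + 2.6084*l^2 + 1.11*l + 0.0625)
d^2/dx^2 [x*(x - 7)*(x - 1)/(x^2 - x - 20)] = 40*(x^3 - 21*x^2 + 81*x - 167)/(x^6 - 3*x^5 - 57*x^4 + 119*x^3 + 1140*x^2 - 1200*x - 8000)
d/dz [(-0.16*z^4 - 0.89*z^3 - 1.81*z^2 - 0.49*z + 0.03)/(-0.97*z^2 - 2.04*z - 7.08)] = (0.3104*z^5 + 1.8425*z^4 + 8.1624*z^3 + 22.1207*z^2 + 25.6878*z + 3.5304)/(0.9409*z^4 + 3.9576*z^3 + 17.8968*z^2 + 28.8864*z + 50.1264)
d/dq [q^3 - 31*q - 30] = 3*q^2 - 31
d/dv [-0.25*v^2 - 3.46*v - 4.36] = -0.5*v - 3.46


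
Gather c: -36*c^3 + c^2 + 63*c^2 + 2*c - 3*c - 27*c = -36*c^3 + 64*c^2 - 28*c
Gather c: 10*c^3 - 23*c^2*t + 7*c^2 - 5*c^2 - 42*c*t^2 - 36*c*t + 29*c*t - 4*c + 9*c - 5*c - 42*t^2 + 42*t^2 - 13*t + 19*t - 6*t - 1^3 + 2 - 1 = 10*c^3 + c^2*(2 - 23*t) + c*(-42*t^2 - 7*t)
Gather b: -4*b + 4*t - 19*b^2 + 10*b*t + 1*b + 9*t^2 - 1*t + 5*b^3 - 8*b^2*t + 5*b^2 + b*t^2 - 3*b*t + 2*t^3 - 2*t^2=5*b^3 + b^2*(-8*t - 14) + b*(t^2 + 7*t - 3) + 2*t^3 + 7*t^2 + 3*t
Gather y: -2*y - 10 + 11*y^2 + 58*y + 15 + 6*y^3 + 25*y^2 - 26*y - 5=6*y^3 + 36*y^2 + 30*y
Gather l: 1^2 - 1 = 0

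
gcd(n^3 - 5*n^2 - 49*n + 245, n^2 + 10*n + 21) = n + 7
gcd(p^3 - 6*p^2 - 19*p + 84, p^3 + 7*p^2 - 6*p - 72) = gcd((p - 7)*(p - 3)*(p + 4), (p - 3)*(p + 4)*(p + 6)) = p^2 + p - 12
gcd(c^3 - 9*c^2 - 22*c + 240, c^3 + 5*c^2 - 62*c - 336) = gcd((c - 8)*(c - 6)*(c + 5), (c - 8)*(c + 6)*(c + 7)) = c - 8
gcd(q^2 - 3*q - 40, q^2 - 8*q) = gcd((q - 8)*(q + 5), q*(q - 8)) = q - 8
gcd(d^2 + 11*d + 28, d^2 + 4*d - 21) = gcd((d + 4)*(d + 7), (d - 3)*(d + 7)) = d + 7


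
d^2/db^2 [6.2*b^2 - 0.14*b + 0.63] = 12.4000000000000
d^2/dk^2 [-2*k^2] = -4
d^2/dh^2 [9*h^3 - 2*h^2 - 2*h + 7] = 54*h - 4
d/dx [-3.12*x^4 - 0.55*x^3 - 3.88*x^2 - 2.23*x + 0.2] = -12.48*x^3 - 1.65*x^2 - 7.76*x - 2.23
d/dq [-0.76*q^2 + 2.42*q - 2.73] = 2.42 - 1.52*q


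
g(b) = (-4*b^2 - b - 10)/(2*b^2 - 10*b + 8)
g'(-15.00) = 0.03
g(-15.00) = -1.47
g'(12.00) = 0.18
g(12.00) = -3.40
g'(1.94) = 0.23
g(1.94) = 6.97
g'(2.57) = 5.34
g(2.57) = 8.68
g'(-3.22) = 0.11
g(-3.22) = -0.79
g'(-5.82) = 0.08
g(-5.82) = -1.04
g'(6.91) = 1.46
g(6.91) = -6.04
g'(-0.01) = -1.64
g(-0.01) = -1.23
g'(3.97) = 14444.16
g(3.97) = 432.18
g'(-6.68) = 0.07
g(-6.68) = -1.11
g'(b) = (10 - 4*b)*(-4*b^2 - b - 10)/(2*b^2 - 10*b + 8)^2 + (-8*b - 1)/(2*b^2 - 10*b + 8) = 3*(7*b^2 - 4*b - 18)/(2*(b^4 - 10*b^3 + 33*b^2 - 40*b + 16))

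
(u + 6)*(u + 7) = u^2 + 13*u + 42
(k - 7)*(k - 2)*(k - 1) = k^3 - 10*k^2 + 23*k - 14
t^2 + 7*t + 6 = (t + 1)*(t + 6)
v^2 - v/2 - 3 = (v - 2)*(v + 3/2)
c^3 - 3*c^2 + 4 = (c - 2)^2*(c + 1)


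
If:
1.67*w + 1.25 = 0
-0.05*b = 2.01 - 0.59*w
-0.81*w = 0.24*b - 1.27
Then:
No Solution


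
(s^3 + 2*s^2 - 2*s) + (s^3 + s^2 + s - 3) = 2*s^3 + 3*s^2 - s - 3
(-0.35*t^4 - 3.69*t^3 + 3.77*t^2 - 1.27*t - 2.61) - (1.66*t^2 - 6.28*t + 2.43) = -0.35*t^4 - 3.69*t^3 + 2.11*t^2 + 5.01*t - 5.04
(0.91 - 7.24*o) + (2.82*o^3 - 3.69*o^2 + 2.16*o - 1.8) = 2.82*o^3 - 3.69*o^2 - 5.08*o - 0.89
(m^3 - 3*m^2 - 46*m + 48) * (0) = 0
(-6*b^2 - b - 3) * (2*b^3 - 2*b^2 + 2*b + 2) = -12*b^5 + 10*b^4 - 16*b^3 - 8*b^2 - 8*b - 6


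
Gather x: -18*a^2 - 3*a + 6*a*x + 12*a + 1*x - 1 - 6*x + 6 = -18*a^2 + 9*a + x*(6*a - 5) + 5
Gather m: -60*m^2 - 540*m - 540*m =-60*m^2 - 1080*m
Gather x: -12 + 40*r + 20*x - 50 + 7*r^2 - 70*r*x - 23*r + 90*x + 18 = 7*r^2 + 17*r + x*(110 - 70*r) - 44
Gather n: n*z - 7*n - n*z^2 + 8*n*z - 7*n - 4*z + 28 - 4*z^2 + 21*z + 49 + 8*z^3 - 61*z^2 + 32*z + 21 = n*(-z^2 + 9*z - 14) + 8*z^3 - 65*z^2 + 49*z + 98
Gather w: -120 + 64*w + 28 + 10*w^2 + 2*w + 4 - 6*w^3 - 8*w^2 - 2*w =-6*w^3 + 2*w^2 + 64*w - 88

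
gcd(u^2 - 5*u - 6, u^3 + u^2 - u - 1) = u + 1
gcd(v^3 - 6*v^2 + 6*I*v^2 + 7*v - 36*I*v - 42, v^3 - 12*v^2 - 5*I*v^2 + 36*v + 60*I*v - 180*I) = v - 6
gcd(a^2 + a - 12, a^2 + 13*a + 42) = 1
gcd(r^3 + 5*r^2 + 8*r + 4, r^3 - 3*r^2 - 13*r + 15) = 1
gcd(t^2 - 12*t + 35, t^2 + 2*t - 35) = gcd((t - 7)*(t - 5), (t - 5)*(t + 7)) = t - 5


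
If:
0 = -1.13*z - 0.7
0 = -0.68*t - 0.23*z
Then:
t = 0.21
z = -0.62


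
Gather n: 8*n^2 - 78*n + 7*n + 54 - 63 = 8*n^2 - 71*n - 9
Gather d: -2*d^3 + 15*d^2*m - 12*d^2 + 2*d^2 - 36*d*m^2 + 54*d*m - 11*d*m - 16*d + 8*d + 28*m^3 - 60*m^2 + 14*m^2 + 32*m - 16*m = -2*d^3 + d^2*(15*m - 10) + d*(-36*m^2 + 43*m - 8) + 28*m^3 - 46*m^2 + 16*m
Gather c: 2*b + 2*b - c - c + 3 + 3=4*b - 2*c + 6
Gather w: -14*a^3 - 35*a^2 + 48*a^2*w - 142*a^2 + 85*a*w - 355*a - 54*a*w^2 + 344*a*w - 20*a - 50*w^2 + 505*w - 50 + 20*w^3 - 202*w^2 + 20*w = -14*a^3 - 177*a^2 - 375*a + 20*w^3 + w^2*(-54*a - 252) + w*(48*a^2 + 429*a + 525) - 50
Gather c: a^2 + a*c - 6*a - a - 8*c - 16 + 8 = a^2 - 7*a + c*(a - 8) - 8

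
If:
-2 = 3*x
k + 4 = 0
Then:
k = -4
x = -2/3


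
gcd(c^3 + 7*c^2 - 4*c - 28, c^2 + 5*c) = 1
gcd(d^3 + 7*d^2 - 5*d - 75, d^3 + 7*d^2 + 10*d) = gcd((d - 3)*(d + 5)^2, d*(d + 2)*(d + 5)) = d + 5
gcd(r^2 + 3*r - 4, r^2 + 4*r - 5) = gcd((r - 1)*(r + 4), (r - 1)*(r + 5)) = r - 1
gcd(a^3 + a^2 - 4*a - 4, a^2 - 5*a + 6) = a - 2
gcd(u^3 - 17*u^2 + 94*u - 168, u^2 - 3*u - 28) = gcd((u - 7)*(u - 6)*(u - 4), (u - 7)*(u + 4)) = u - 7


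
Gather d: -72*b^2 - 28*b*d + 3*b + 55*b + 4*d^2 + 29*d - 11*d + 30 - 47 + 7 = -72*b^2 + 58*b + 4*d^2 + d*(18 - 28*b) - 10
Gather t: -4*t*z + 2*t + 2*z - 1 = t*(2 - 4*z) + 2*z - 1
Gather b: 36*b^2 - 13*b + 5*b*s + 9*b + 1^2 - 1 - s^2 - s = 36*b^2 + b*(5*s - 4) - s^2 - s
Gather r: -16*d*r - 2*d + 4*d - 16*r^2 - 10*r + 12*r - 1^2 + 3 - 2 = 2*d - 16*r^2 + r*(2 - 16*d)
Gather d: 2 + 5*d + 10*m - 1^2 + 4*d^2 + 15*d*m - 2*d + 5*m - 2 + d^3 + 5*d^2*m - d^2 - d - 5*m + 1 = d^3 + d^2*(5*m + 3) + d*(15*m + 2) + 10*m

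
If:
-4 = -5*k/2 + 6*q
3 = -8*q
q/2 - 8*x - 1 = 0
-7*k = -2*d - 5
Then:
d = -1/20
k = 7/10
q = -3/8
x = -19/128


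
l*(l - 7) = l^2 - 7*l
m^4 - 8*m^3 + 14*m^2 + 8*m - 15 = (m - 5)*(m - 3)*(m - 1)*(m + 1)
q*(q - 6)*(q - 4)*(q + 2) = q^4 - 8*q^3 + 4*q^2 + 48*q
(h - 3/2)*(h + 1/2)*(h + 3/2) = h^3 + h^2/2 - 9*h/4 - 9/8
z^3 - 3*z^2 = z^2*(z - 3)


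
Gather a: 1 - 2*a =1 - 2*a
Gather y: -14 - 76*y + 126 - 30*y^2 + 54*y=-30*y^2 - 22*y + 112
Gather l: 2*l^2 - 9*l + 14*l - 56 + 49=2*l^2 + 5*l - 7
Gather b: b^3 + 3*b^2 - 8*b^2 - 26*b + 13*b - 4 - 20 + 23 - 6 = b^3 - 5*b^2 - 13*b - 7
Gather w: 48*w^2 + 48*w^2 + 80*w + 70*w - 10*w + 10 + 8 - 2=96*w^2 + 140*w + 16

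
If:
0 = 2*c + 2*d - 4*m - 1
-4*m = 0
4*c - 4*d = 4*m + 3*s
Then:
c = 3*s/8 + 1/4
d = 1/4 - 3*s/8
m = 0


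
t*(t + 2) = t^2 + 2*t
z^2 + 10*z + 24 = (z + 4)*(z + 6)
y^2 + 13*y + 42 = (y + 6)*(y + 7)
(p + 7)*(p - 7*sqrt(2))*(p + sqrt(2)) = p^3 - 6*sqrt(2)*p^2 + 7*p^2 - 42*sqrt(2)*p - 14*p - 98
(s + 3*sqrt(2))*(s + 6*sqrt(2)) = s^2 + 9*sqrt(2)*s + 36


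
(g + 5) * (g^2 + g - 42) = g^3 + 6*g^2 - 37*g - 210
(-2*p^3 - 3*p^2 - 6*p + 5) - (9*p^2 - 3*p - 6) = -2*p^3 - 12*p^2 - 3*p + 11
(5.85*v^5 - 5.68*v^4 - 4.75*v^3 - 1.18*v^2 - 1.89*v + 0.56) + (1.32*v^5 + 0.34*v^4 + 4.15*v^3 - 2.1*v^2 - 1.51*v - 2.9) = 7.17*v^5 - 5.34*v^4 - 0.6*v^3 - 3.28*v^2 - 3.4*v - 2.34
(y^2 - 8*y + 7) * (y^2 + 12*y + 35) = y^4 + 4*y^3 - 54*y^2 - 196*y + 245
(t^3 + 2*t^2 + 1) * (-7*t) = -7*t^4 - 14*t^3 - 7*t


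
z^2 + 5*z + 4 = (z + 1)*(z + 4)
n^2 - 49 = (n - 7)*(n + 7)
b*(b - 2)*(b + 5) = b^3 + 3*b^2 - 10*b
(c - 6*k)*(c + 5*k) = c^2 - c*k - 30*k^2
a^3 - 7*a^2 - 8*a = a*(a - 8)*(a + 1)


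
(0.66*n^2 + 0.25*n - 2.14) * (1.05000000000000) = 0.693*n^2 + 0.2625*n - 2.247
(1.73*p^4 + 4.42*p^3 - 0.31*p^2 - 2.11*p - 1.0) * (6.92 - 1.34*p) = -2.3182*p^5 + 6.0488*p^4 + 31.0018*p^3 + 0.6822*p^2 - 13.2612*p - 6.92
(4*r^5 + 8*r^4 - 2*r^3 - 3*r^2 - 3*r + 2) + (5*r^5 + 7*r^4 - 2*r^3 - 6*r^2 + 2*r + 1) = 9*r^5 + 15*r^4 - 4*r^3 - 9*r^2 - r + 3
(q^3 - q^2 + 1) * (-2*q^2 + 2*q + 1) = -2*q^5 + 4*q^4 - q^3 - 3*q^2 + 2*q + 1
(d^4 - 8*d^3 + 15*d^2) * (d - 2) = d^5 - 10*d^4 + 31*d^3 - 30*d^2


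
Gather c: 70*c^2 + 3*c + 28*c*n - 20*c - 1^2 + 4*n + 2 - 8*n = 70*c^2 + c*(28*n - 17) - 4*n + 1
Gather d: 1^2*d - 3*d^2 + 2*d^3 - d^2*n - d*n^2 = 2*d^3 + d^2*(-n - 3) + d*(1 - n^2)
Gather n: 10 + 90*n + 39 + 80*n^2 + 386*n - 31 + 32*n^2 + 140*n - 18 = 112*n^2 + 616*n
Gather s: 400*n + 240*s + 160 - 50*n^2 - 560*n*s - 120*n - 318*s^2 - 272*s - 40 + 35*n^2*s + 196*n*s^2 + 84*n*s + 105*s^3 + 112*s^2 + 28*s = -50*n^2 + 280*n + 105*s^3 + s^2*(196*n - 206) + s*(35*n^2 - 476*n - 4) + 120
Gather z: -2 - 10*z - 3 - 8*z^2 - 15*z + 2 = -8*z^2 - 25*z - 3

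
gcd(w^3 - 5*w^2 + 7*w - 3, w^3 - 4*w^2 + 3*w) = w^2 - 4*w + 3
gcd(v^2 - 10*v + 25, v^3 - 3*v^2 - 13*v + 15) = v - 5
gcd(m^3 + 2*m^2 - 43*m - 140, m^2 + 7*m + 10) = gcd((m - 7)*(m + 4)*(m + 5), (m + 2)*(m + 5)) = m + 5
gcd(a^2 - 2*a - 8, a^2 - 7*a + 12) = a - 4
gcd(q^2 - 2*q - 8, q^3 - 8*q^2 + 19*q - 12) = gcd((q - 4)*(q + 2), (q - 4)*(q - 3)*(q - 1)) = q - 4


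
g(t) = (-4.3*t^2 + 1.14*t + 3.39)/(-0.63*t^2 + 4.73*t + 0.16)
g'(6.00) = -20.53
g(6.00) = -24.67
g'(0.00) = -619.23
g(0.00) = 21.19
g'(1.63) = -1.65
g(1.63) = -1.00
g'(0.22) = -11.81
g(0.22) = 2.93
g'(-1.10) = -1.27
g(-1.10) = 0.53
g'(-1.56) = -0.89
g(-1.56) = 1.01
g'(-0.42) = -5.47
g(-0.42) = -1.11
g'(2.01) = -1.76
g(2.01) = -1.64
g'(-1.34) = -1.03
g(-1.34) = 0.80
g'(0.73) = -2.25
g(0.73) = 0.59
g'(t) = (1.14 - 8.6*t)/(-0.63*t^2 + 4.73*t + 0.16) + (1.26*t - 4.73)*(-4.3*t^2 + 1.14*t + 3.39)/(-0.63*t^2 + 4.73*t + 0.16)^2 = (-19.6208*t^2 + 2.8954*t - 15.8523)/(0.3969*t^4 - 5.9598*t^3 + 22.1713*t^2 + 1.5136*t + 0.0256)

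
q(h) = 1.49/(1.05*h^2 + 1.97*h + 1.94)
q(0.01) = 0.76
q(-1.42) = 1.18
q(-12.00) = 0.01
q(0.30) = 0.57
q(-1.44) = 1.16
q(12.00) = 0.01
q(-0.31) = 1.04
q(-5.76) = 0.06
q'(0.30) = -0.56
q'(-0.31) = -0.96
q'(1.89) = -0.10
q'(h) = 1.49*(-2.1*h - 1.97)/(1.05*h^2 + 1.97*h + 1.94)^2 = (-3.129*h - 2.9353)/(1.05*h^2 + 1.97*h + 1.94)^2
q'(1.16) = -0.21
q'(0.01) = -0.77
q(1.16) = 0.26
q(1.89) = 0.16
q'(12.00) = -0.00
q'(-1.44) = 0.96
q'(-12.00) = 0.00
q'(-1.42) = 0.95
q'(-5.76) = 0.02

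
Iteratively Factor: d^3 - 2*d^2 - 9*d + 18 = (d - 3)*(d^2 + d - 6) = (d - 3)*(d + 3)*(d - 2)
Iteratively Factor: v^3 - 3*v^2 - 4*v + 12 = (v - 2)*(v^2 - v - 6) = (v - 2)*(v + 2)*(v - 3)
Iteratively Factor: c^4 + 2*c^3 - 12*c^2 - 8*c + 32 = (c + 4)*(c^3 - 2*c^2 - 4*c + 8) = (c - 2)*(c + 4)*(c^2 - 4) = (c - 2)*(c + 2)*(c + 4)*(c - 2)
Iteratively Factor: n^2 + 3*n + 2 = (n + 2)*(n + 1)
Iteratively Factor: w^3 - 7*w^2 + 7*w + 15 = (w + 1)*(w^2 - 8*w + 15) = (w - 5)*(w + 1)*(w - 3)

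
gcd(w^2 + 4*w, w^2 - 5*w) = w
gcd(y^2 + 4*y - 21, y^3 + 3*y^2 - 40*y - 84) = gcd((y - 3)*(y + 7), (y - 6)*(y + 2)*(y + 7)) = y + 7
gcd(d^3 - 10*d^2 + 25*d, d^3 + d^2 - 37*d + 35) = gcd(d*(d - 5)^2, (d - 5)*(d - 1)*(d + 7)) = d - 5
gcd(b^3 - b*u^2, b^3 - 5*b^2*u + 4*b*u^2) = -b^2 + b*u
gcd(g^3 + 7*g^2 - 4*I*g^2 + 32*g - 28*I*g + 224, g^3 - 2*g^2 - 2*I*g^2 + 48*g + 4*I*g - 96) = g - 8*I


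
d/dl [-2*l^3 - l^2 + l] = -6*l^2 - 2*l + 1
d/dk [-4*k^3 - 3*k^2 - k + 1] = -12*k^2 - 6*k - 1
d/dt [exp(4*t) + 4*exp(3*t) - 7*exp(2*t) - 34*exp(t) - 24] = (4*exp(3*t) + 12*exp(2*t) - 14*exp(t) - 34)*exp(t)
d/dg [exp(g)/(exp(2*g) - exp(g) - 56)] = (-(2*exp(g) - 1)*exp(g) + exp(2*g) - exp(g) - 56)*exp(g)/(-exp(2*g) + exp(g) + 56)^2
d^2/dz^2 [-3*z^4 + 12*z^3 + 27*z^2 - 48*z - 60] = -36*z^2 + 72*z + 54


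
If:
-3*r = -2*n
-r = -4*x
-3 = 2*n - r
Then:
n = -9/4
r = -3/2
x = -3/8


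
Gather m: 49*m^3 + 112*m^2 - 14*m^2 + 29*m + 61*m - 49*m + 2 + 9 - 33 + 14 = 49*m^3 + 98*m^2 + 41*m - 8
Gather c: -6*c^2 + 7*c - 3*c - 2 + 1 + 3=-6*c^2 + 4*c + 2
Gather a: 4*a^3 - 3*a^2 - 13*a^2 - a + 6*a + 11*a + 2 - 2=4*a^3 - 16*a^2 + 16*a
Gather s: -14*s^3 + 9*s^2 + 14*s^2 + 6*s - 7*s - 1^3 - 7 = -14*s^3 + 23*s^2 - s - 8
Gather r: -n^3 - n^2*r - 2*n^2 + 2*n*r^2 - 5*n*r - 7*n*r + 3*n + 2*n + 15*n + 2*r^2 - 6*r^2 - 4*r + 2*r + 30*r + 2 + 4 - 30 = -n^3 - 2*n^2 + 20*n + r^2*(2*n - 4) + r*(-n^2 - 12*n + 28) - 24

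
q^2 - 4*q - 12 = (q - 6)*(q + 2)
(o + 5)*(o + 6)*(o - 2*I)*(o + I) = o^4 + 11*o^3 - I*o^3 + 32*o^2 - 11*I*o^2 + 22*o - 30*I*o + 60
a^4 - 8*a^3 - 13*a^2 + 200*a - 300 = (a - 6)*(a - 5)*(a - 2)*(a + 5)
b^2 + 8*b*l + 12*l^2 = (b + 2*l)*(b + 6*l)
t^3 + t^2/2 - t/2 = t*(t - 1/2)*(t + 1)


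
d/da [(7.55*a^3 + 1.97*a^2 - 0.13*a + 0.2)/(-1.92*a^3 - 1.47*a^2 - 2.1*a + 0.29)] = (7.105427357601e-15*a^5 - 7.3161*a^4 - 32.2092*a^3 + 3.3924*a^2 + 1.7306*a + 0.3823)/(3.6864*a^6 + 5.6448*a^5 + 10.2249*a^4 + 5.0604*a^3 + 3.5574*a^2 - 1.218*a + 0.0841)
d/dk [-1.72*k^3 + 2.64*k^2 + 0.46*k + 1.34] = -5.16*k^2 + 5.28*k + 0.46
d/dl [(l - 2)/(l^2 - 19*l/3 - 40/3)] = 9*(-l^2 + 4*l - 26)/(9*l^4 - 114*l^3 + 121*l^2 + 1520*l + 1600)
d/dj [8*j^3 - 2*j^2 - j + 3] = 24*j^2 - 4*j - 1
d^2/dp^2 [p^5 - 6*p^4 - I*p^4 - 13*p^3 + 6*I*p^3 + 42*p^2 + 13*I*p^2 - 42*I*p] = 20*p^3 + p^2*(-72 - 12*I) + p*(-78 + 36*I) + 84 + 26*I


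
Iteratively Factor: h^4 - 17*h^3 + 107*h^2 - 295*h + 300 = (h - 3)*(h^3 - 14*h^2 + 65*h - 100) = (h - 5)*(h - 3)*(h^2 - 9*h + 20) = (h - 5)^2*(h - 3)*(h - 4)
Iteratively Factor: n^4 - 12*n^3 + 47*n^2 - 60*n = (n - 3)*(n^3 - 9*n^2 + 20*n) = n*(n - 3)*(n^2 - 9*n + 20) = n*(n - 4)*(n - 3)*(n - 5)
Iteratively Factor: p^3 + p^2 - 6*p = (p + 3)*(p^2 - 2*p) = (p - 2)*(p + 3)*(p)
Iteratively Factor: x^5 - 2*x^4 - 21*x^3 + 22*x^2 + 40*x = (x + 4)*(x^4 - 6*x^3 + 3*x^2 + 10*x) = (x - 5)*(x + 4)*(x^3 - x^2 - 2*x) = (x - 5)*(x + 1)*(x + 4)*(x^2 - 2*x) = (x - 5)*(x - 2)*(x + 1)*(x + 4)*(x)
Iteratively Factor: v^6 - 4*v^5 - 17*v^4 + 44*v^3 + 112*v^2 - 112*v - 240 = (v - 2)*(v^5 - 2*v^4 - 21*v^3 + 2*v^2 + 116*v + 120) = (v - 2)*(v + 2)*(v^4 - 4*v^3 - 13*v^2 + 28*v + 60) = (v - 5)*(v - 2)*(v + 2)*(v^3 + v^2 - 8*v - 12) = (v - 5)*(v - 3)*(v - 2)*(v + 2)*(v^2 + 4*v + 4) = (v - 5)*(v - 3)*(v - 2)*(v + 2)^2*(v + 2)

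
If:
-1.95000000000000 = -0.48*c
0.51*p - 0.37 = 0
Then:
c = 4.06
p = 0.73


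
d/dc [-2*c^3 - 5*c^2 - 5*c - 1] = -6*c^2 - 10*c - 5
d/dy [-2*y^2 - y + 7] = -4*y - 1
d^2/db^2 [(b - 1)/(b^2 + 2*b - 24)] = 2*(4*(b - 1)*(b + 1)^2 - (3*b + 1)*(b^2 + 2*b - 24))/(b^2 + 2*b - 24)^3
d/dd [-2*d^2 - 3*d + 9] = -4*d - 3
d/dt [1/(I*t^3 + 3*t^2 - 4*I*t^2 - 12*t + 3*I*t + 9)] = (-3*I*t^2 - 6*t + 8*I*t + 12 - 3*I)/(I*t^3 + 3*t^2 - 4*I*t^2 - 12*t + 3*I*t + 9)^2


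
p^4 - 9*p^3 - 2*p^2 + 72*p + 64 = (p - 8)*(p - 4)*(p + 1)*(p + 2)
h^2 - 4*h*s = h*(h - 4*s)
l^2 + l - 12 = (l - 3)*(l + 4)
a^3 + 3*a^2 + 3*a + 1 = (a + 1)^3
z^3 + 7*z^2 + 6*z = z*(z + 1)*(z + 6)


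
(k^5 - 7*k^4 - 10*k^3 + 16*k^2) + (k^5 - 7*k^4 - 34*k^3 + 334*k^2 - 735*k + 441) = 2*k^5 - 14*k^4 - 44*k^3 + 350*k^2 - 735*k + 441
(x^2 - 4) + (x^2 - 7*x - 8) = 2*x^2 - 7*x - 12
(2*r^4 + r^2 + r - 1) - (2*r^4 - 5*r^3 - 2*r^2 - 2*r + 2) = 5*r^3 + 3*r^2 + 3*r - 3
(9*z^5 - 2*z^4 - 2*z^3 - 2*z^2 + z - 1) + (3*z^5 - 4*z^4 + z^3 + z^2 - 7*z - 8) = 12*z^5 - 6*z^4 - z^3 - z^2 - 6*z - 9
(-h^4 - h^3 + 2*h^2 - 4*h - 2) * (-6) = 6*h^4 + 6*h^3 - 12*h^2 + 24*h + 12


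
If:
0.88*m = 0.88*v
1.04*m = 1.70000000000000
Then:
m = 1.63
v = 1.63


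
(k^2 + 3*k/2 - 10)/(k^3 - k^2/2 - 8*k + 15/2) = (k + 4)/(k^2 + 2*k - 3)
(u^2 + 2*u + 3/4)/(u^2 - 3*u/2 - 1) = (u + 3/2)/(u - 2)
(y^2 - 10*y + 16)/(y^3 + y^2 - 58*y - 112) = (y - 2)/(y^2 + 9*y + 14)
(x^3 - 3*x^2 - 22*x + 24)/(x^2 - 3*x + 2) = (x^2 - 2*x - 24)/(x - 2)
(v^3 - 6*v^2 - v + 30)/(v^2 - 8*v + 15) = v + 2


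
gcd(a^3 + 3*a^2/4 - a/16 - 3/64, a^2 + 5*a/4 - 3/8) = a - 1/4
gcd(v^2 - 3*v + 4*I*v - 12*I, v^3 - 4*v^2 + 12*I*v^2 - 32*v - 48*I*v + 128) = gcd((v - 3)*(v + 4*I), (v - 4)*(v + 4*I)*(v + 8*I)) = v + 4*I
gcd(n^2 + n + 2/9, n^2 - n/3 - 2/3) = n + 2/3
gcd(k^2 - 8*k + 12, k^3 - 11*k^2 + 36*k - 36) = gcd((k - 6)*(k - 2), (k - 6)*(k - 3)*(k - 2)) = k^2 - 8*k + 12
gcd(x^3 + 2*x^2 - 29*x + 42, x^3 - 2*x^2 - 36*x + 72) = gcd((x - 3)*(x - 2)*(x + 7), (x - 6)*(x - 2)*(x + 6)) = x - 2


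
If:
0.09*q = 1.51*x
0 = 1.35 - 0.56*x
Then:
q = 40.45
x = 2.41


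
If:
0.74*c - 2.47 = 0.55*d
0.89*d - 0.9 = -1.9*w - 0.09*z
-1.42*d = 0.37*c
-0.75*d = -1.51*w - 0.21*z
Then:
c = 2.80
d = -0.73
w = 1.42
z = -12.83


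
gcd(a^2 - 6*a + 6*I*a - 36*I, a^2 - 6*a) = a - 6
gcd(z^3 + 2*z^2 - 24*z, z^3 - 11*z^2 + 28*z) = z^2 - 4*z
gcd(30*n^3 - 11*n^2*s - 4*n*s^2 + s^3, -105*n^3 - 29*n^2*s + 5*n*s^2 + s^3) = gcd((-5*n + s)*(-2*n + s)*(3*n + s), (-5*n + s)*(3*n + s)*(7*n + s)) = -15*n^2 - 2*n*s + s^2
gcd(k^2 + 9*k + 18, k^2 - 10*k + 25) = 1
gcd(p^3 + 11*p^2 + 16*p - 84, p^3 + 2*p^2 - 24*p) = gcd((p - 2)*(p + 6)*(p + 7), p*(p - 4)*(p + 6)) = p + 6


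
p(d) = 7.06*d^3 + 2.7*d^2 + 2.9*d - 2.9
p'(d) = 21.18*d^2 + 5.4*d + 2.9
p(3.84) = 447.81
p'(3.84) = 335.95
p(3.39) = 313.00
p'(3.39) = 264.61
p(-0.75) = -6.53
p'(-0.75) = 10.76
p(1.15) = 14.74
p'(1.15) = 37.12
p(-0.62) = -5.34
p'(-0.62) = 7.69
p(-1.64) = -31.54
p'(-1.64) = 51.01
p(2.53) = 136.05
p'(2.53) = 152.13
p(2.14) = 84.86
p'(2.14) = 111.45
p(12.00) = 12620.38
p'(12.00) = 3117.62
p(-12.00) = -11848.58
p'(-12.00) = 2988.02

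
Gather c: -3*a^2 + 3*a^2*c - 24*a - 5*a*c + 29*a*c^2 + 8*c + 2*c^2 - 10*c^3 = -3*a^2 - 24*a - 10*c^3 + c^2*(29*a + 2) + c*(3*a^2 - 5*a + 8)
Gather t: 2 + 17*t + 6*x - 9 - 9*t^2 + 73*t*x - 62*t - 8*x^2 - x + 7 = -9*t^2 + t*(73*x - 45) - 8*x^2 + 5*x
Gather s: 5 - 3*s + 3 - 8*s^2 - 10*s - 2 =-8*s^2 - 13*s + 6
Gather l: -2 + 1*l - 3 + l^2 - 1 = l^2 + l - 6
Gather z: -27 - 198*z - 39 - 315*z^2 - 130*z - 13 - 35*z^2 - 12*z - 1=-350*z^2 - 340*z - 80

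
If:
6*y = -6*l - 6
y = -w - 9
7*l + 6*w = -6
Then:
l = 42/13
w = -62/13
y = -55/13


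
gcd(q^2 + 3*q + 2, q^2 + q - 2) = q + 2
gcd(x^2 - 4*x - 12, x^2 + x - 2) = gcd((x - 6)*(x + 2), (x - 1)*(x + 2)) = x + 2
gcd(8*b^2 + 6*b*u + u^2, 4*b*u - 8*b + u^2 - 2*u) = 4*b + u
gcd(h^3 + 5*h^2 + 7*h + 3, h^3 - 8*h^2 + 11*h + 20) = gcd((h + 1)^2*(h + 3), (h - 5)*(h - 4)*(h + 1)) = h + 1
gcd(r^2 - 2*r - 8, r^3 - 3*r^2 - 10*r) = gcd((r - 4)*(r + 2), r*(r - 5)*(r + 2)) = r + 2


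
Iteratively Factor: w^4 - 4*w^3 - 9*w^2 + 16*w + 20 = (w + 1)*(w^3 - 5*w^2 - 4*w + 20) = (w + 1)*(w + 2)*(w^2 - 7*w + 10) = (w - 2)*(w + 1)*(w + 2)*(w - 5)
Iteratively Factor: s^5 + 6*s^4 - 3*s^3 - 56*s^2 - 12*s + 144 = (s - 2)*(s^4 + 8*s^3 + 13*s^2 - 30*s - 72) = (s - 2)*(s + 3)*(s^3 + 5*s^2 - 2*s - 24) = (s - 2)*(s + 3)^2*(s^2 + 2*s - 8) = (s - 2)^2*(s + 3)^2*(s + 4)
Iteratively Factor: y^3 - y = (y)*(y^2 - 1) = y*(y + 1)*(y - 1)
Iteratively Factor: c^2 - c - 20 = (c - 5)*(c + 4)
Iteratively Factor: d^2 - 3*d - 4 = (d + 1)*(d - 4)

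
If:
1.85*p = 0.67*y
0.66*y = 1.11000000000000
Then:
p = 0.61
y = 1.68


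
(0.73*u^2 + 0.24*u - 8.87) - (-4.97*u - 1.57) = 0.73*u^2 + 5.21*u - 7.3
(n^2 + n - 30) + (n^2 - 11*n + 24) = 2*n^2 - 10*n - 6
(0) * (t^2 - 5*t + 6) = 0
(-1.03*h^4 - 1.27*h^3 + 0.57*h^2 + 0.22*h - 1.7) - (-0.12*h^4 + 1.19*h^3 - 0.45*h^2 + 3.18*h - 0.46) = -0.91*h^4 - 2.46*h^3 + 1.02*h^2 - 2.96*h - 1.24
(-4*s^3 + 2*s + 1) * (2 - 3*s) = 12*s^4 - 8*s^3 - 6*s^2 + s + 2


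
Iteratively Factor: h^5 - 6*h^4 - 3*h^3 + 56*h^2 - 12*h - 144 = (h - 3)*(h^4 - 3*h^3 - 12*h^2 + 20*h + 48) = (h - 4)*(h - 3)*(h^3 + h^2 - 8*h - 12) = (h - 4)*(h - 3)^2*(h^2 + 4*h + 4) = (h - 4)*(h - 3)^2*(h + 2)*(h + 2)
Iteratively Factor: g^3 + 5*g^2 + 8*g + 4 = (g + 2)*(g^2 + 3*g + 2) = (g + 2)^2*(g + 1)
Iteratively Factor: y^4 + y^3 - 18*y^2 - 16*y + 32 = (y - 1)*(y^3 + 2*y^2 - 16*y - 32) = (y - 1)*(y + 4)*(y^2 - 2*y - 8) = (y - 4)*(y - 1)*(y + 4)*(y + 2)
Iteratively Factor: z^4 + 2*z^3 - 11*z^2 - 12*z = (z)*(z^3 + 2*z^2 - 11*z - 12) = z*(z - 3)*(z^2 + 5*z + 4) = z*(z - 3)*(z + 1)*(z + 4)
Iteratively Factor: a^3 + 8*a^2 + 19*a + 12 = (a + 3)*(a^2 + 5*a + 4) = (a + 3)*(a + 4)*(a + 1)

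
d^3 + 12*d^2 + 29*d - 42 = (d - 1)*(d + 6)*(d + 7)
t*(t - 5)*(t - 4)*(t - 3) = t^4 - 12*t^3 + 47*t^2 - 60*t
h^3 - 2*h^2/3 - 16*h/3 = h*(h - 8/3)*(h + 2)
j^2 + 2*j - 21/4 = (j - 3/2)*(j + 7/2)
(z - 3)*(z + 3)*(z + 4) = z^3 + 4*z^2 - 9*z - 36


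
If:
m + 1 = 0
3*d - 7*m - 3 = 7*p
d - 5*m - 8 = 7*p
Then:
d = -7/2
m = -1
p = -13/14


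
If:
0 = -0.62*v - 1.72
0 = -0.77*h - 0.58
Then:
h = -0.75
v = -2.77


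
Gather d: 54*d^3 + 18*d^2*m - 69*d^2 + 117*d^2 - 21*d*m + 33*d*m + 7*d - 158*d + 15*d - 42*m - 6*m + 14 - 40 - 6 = 54*d^3 + d^2*(18*m + 48) + d*(12*m - 136) - 48*m - 32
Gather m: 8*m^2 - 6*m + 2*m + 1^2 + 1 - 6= 8*m^2 - 4*m - 4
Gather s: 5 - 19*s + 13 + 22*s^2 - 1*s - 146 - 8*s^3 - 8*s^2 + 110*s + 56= -8*s^3 + 14*s^2 + 90*s - 72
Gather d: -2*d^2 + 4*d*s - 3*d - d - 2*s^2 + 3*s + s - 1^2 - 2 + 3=-2*d^2 + d*(4*s - 4) - 2*s^2 + 4*s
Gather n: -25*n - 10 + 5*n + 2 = -20*n - 8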